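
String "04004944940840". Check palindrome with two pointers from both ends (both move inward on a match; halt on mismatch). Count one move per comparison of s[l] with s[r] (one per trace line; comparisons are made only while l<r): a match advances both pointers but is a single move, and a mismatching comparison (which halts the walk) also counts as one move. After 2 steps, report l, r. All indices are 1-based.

l=1 r=14: '0'=='0', l++,r--
l=2 r=13: '4'=='4', l++,r--

l=3, r=12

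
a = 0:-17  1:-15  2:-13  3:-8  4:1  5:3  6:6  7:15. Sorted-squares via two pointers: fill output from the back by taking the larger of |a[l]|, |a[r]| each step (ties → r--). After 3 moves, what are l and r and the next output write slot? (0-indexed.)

[0,7] |-17|>|15| out[7]=289 → l++
[1,7] |-15|<=|15| out[6]=225 → r--
[1,6] |-15|>|6| out[5]=225 → l++

l=2, r=6, next write slot=4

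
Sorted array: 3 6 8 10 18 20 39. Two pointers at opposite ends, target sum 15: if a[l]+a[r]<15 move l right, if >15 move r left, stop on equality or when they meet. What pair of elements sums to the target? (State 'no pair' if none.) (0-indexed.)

l=0 r=6: 3+39=42 >15, r--
l=0 r=5: 3+20=23 >15, r--
l=0 r=4: 3+18=21 >15, r--
l=0 r=3: 3+10=13 <15, l++
l=1 r=3: 6+10=16 >15, r--
l=1 r=2: 6+8=14 <15, l++

no pair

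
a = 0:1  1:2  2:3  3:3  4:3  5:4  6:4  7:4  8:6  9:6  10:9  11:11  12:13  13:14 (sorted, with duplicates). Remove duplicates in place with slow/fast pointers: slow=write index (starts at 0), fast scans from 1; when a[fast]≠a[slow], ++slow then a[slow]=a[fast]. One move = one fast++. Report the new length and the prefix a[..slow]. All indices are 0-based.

(s=0,f=1) a[fast]=2≠a[slow]=1 write a[1]=2 → slow++,fast++
(s=1,f=2) a[fast]=3≠a[slow]=2 write a[2]=3 → slow++,fast++
(s=2,f=3) a[fast]=3=a[slow] dup → fast++
(s=2,f=4) a[fast]=3=a[slow] dup → fast++
(s=2,f=5) a[fast]=4≠a[slow]=3 write a[3]=4 → slow++,fast++
(s=3,f=6) a[fast]=4=a[slow] dup → fast++
(s=3,f=7) a[fast]=4=a[slow] dup → fast++
(s=3,f=8) a[fast]=6≠a[slow]=4 write a[4]=6 → slow++,fast++
(s=4,f=9) a[fast]=6=a[slow] dup → fast++
(s=4,f=10) a[fast]=9≠a[slow]=6 write a[5]=9 → slow++,fast++
(s=5,f=11) a[fast]=11≠a[slow]=9 write a[6]=11 → slow++,fast++
(s=6,f=12) a[fast]=13≠a[slow]=11 write a[7]=13 → slow++,fast++
(s=7,f=13) a[fast]=14≠a[slow]=13 write a[8]=14 → slow++,fast++

length 9; prefix = [1, 2, 3, 4, 6, 9, 11, 13, 14]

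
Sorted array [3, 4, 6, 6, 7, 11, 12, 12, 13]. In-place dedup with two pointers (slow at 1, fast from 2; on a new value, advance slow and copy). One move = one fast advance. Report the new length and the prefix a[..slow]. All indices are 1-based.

length 7; prefix = [3, 4, 6, 7, 11, 12, 13]

(s=1,f=2) a[fast]=4≠a[slow]=3 write a[2]=4 → slow++,fast++
(s=2,f=3) a[fast]=6≠a[slow]=4 write a[3]=6 → slow++,fast++
(s=3,f=4) a[fast]=6=a[slow] dup → fast++
(s=3,f=5) a[fast]=7≠a[slow]=6 write a[4]=7 → slow++,fast++
(s=4,f=6) a[fast]=11≠a[slow]=7 write a[5]=11 → slow++,fast++
(s=5,f=7) a[fast]=12≠a[slow]=11 write a[6]=12 → slow++,fast++
(s=6,f=8) a[fast]=12=a[slow] dup → fast++
(s=6,f=9) a[fast]=13≠a[slow]=12 write a[7]=13 → slow++,fast++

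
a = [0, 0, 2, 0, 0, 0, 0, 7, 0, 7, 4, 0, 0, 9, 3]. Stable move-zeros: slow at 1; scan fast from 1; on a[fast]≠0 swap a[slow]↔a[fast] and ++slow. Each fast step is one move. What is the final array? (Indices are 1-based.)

[2, 7, 7, 4, 9, 3, 0, 0, 0, 0, 0, 0, 0, 0, 0]

slow=1 fast=1: a[fast]=0, fast++
slow=1 fast=2: a[fast]=0, fast++
slow=1 fast=3: a[fast]=2≠0 swap→a[1]=2, slow++,fast++
slow=2 fast=4: a[fast]=0, fast++
slow=2 fast=5: a[fast]=0, fast++
slow=2 fast=6: a[fast]=0, fast++
slow=2 fast=7: a[fast]=0, fast++
slow=2 fast=8: a[fast]=7≠0 swap→a[2]=7, slow++,fast++
slow=3 fast=9: a[fast]=0, fast++
slow=3 fast=10: a[fast]=7≠0 swap→a[3]=7, slow++,fast++
slow=4 fast=11: a[fast]=4≠0 swap→a[4]=4, slow++,fast++
slow=5 fast=12: a[fast]=0, fast++
slow=5 fast=13: a[fast]=0, fast++
slow=5 fast=14: a[fast]=9≠0 swap→a[5]=9, slow++,fast++
slow=6 fast=15: a[fast]=3≠0 swap→a[6]=3, slow++,fast++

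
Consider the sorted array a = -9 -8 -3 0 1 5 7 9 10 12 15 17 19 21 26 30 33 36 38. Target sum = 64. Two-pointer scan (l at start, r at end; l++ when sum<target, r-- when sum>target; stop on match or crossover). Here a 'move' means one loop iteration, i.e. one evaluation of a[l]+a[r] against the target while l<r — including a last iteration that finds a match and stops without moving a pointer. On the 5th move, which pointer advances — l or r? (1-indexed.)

[1,19] -9+38=29 <64 → l++
[2,19] -8+38=30 <64 → l++
[3,19] -3+38=35 <64 → l++
[4,19] 0+38=38 <64 → l++
[5,19] 1+38=39 <64 → l++

l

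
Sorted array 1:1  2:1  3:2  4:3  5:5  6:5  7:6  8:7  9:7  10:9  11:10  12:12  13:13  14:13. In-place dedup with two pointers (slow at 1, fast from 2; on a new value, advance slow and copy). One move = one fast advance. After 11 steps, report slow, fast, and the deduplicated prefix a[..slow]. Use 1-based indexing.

slow=9, fast=13, prefix=[1, 2, 3, 5, 6, 7, 9, 10, 12]

slow=1 fast=2: a[fast]=1=a[slow] dup, fast++
slow=1 fast=3: a[fast]=2≠a[slow]=1 write a[2]=2, slow++,fast++
slow=2 fast=4: a[fast]=3≠a[slow]=2 write a[3]=3, slow++,fast++
slow=3 fast=5: a[fast]=5≠a[slow]=3 write a[4]=5, slow++,fast++
slow=4 fast=6: a[fast]=5=a[slow] dup, fast++
slow=4 fast=7: a[fast]=6≠a[slow]=5 write a[5]=6, slow++,fast++
slow=5 fast=8: a[fast]=7≠a[slow]=6 write a[6]=7, slow++,fast++
slow=6 fast=9: a[fast]=7=a[slow] dup, fast++
slow=6 fast=10: a[fast]=9≠a[slow]=7 write a[7]=9, slow++,fast++
slow=7 fast=11: a[fast]=10≠a[slow]=9 write a[8]=10, slow++,fast++
slow=8 fast=12: a[fast]=12≠a[slow]=10 write a[9]=12, slow++,fast++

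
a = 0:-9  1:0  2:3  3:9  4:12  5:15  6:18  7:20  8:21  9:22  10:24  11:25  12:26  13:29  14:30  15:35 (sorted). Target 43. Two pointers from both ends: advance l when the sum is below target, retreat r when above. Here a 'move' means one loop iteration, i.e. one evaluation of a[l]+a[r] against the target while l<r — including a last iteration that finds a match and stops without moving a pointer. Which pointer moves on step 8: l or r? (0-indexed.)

r

[0,15] -9+35=26 <43 → l++
[1,15] 0+35=35 <43 → l++
[2,15] 3+35=38 <43 → l++
[3,15] 9+35=44 >43 → r--
[3,14] 9+30=39 <43 → l++
[4,14] 12+30=42 <43 → l++
[5,14] 15+30=45 >43 → r--
[5,13] 15+29=44 >43 → r--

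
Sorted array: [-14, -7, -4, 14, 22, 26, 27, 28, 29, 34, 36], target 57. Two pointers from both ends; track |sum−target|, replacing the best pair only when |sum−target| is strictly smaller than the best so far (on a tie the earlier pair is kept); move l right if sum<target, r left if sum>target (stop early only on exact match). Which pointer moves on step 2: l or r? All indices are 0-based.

l=0 r=10: -14+36=22 d=35 *, l++
l=1 r=10: -7+36=29 d=28 *, l++

l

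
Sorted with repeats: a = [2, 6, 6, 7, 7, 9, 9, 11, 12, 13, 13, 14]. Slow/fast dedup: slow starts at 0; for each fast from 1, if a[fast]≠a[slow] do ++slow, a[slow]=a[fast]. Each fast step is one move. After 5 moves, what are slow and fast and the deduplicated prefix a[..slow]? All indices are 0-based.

slow=3, fast=6, prefix=[2, 6, 7, 9]

(s=0,f=1) a[fast]=6≠a[slow]=2 write a[1]=6 → slow++,fast++
(s=1,f=2) a[fast]=6=a[slow] dup → fast++
(s=1,f=3) a[fast]=7≠a[slow]=6 write a[2]=7 → slow++,fast++
(s=2,f=4) a[fast]=7=a[slow] dup → fast++
(s=2,f=5) a[fast]=9≠a[slow]=7 write a[3]=9 → slow++,fast++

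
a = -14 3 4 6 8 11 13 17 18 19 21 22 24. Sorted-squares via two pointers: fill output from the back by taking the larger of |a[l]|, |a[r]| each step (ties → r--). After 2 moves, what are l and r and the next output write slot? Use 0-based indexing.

[0,12] |-14|<=|24| out[12]=576 → r--
[0,11] |-14|<=|22| out[11]=484 → r--

l=0, r=10, next write slot=10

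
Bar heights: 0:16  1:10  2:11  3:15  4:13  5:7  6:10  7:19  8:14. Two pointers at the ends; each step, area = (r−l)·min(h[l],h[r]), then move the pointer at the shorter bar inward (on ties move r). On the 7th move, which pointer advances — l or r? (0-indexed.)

l=0 r=8: min(16,14)*8=112 best=112 *, r--
l=0 r=7: min(16,19)*7=112 best=112, l++
l=1 r=7: min(10,19)*6=60 best=112, l++
l=2 r=7: min(11,19)*5=55 best=112, l++
l=3 r=7: min(15,19)*4=60 best=112, l++
l=4 r=7: min(13,19)*3=39 best=112, l++
l=5 r=7: min(7,19)*2=14 best=112, l++

l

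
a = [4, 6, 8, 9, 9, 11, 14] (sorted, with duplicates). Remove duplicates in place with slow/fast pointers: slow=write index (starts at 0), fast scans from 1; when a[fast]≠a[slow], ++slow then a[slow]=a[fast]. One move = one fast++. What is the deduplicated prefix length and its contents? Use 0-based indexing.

slow=0 fast=1: a[fast]=6≠a[slow]=4 write a[1]=6, slow++,fast++
slow=1 fast=2: a[fast]=8≠a[slow]=6 write a[2]=8, slow++,fast++
slow=2 fast=3: a[fast]=9≠a[slow]=8 write a[3]=9, slow++,fast++
slow=3 fast=4: a[fast]=9=a[slow] dup, fast++
slow=3 fast=5: a[fast]=11≠a[slow]=9 write a[4]=11, slow++,fast++
slow=4 fast=6: a[fast]=14≠a[slow]=11 write a[5]=14, slow++,fast++

length 6; prefix = [4, 6, 8, 9, 11, 14]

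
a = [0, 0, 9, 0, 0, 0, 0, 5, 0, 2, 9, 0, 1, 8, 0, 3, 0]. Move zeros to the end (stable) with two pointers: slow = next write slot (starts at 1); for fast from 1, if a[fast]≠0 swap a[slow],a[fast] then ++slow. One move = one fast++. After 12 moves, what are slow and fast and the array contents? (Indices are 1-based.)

(s=1,f=1) a[fast]=0 → fast++
(s=1,f=2) a[fast]=0 → fast++
(s=1,f=3) a[fast]=9≠0 swap→a[1]=9 → slow++,fast++
(s=2,f=4) a[fast]=0 → fast++
(s=2,f=5) a[fast]=0 → fast++
(s=2,f=6) a[fast]=0 → fast++
(s=2,f=7) a[fast]=0 → fast++
(s=2,f=8) a[fast]=5≠0 swap→a[2]=5 → slow++,fast++
(s=3,f=9) a[fast]=0 → fast++
(s=3,f=10) a[fast]=2≠0 swap→a[3]=2 → slow++,fast++
(s=4,f=11) a[fast]=9≠0 swap→a[4]=9 → slow++,fast++
(s=5,f=12) a[fast]=0 → fast++

slow=5, fast=13, a=[9, 5, 2, 9, 0, 0, 0, 0, 0, 0, 0, 0, 1, 8, 0, 3, 0]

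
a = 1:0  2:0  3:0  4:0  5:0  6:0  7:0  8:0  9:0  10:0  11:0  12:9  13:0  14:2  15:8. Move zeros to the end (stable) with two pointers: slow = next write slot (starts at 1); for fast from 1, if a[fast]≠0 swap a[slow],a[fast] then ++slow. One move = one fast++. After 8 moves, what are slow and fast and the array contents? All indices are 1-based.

(s=1,f=1) a[fast]=0 → fast++
(s=1,f=2) a[fast]=0 → fast++
(s=1,f=3) a[fast]=0 → fast++
(s=1,f=4) a[fast]=0 → fast++
(s=1,f=5) a[fast]=0 → fast++
(s=1,f=6) a[fast]=0 → fast++
(s=1,f=7) a[fast]=0 → fast++
(s=1,f=8) a[fast]=0 → fast++

slow=1, fast=9, a=[0, 0, 0, 0, 0, 0, 0, 0, 0, 0, 0, 9, 0, 2, 8]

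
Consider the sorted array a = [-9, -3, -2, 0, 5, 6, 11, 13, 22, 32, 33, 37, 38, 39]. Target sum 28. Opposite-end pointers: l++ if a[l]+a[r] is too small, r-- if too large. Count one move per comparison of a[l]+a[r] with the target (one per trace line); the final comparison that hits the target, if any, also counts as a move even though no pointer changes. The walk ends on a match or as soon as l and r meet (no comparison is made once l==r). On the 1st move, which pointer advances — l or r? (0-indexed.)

[0,13] -9+39=30 >28 → r--

r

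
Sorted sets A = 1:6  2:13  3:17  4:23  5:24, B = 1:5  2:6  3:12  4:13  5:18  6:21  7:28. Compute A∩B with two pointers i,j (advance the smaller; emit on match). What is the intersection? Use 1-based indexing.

intersection = [6, 13]

i=1 j=1: 6>5, j++
i=1 j=2: 6==6 emit, i++,j++
i=2 j=3: 13>12, j++
i=2 j=4: 13==13 emit, i++,j++
i=3 j=5: 17<18, i++
i=4 j=5: 23>18, j++
i=4 j=6: 23>21, j++
i=4 j=7: 23<28, i++
i=5 j=7: 24<28, i++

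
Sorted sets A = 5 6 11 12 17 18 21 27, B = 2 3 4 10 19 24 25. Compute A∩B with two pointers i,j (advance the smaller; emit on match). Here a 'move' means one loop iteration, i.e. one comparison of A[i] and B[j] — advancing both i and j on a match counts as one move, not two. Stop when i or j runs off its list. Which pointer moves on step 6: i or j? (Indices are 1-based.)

j

i=1 j=1: 5>2, j++
i=1 j=2: 5>3, j++
i=1 j=3: 5>4, j++
i=1 j=4: 5<10, i++
i=2 j=4: 6<10, i++
i=3 j=4: 11>10, j++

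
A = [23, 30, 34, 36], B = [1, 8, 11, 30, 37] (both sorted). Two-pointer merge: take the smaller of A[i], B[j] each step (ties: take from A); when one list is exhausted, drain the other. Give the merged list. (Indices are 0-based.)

i=0 j=0: A[i]=23>B[j]=1 take 1, j++
i=0 j=1: A[i]=23>B[j]=8 take 8, j++
i=0 j=2: A[i]=23>B[j]=11 take 11, j++
i=0 j=3: A[i]=23<=B[j]=30 take 23, i++
i=1 j=3: A[i]=30<=B[j]=30 take 30, i++
i=2 j=3: A[i]=34>B[j]=30 take 30, j++
i=2 j=4: A[i]=34<=B[j]=37 take 34, i++
i=3 j=4: A[i]=36<=B[j]=37 take 36, i++
i=4 j=4: A done, take B[j]=37, j++

[1, 8, 11, 23, 30, 30, 34, 36, 37]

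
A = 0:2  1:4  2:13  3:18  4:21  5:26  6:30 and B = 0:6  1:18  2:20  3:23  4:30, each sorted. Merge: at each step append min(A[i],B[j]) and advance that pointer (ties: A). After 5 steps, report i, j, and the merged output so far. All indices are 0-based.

i=4, j=1, merged so far=[2, 4, 6, 13, 18]

[i=0,j=0] A[i]=2<=B[j]=6 take 2 → i++
[i=1,j=0] A[i]=4<=B[j]=6 take 4 → i++
[i=2,j=0] A[i]=13>B[j]=6 take 6 → j++
[i=2,j=1] A[i]=13<=B[j]=18 take 13 → i++
[i=3,j=1] A[i]=18<=B[j]=18 take 18 → i++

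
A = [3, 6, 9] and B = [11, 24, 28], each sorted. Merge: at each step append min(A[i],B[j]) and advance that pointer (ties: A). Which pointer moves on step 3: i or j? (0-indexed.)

[i=0,j=0] A[i]=3<=B[j]=11 take 3 → i++
[i=1,j=0] A[i]=6<=B[j]=11 take 6 → i++
[i=2,j=0] A[i]=9<=B[j]=11 take 9 → i++

i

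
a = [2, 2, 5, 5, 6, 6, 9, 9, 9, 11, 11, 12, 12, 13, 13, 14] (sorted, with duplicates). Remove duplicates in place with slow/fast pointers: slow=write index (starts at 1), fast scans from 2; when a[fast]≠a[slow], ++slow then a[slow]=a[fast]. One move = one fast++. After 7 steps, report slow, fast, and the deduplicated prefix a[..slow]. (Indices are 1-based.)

slow=4, fast=9, prefix=[2, 5, 6, 9]

slow=1 fast=2: a[fast]=2=a[slow] dup, fast++
slow=1 fast=3: a[fast]=5≠a[slow]=2 write a[2]=5, slow++,fast++
slow=2 fast=4: a[fast]=5=a[slow] dup, fast++
slow=2 fast=5: a[fast]=6≠a[slow]=5 write a[3]=6, slow++,fast++
slow=3 fast=6: a[fast]=6=a[slow] dup, fast++
slow=3 fast=7: a[fast]=9≠a[slow]=6 write a[4]=9, slow++,fast++
slow=4 fast=8: a[fast]=9=a[slow] dup, fast++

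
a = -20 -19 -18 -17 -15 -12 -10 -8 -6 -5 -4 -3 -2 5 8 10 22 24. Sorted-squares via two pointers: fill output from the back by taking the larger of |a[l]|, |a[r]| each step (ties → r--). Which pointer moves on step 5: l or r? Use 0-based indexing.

l

l=0 r=17: |-20|<=|24| out[17]=576, r--
l=0 r=16: |-20|<=|22| out[16]=484, r--
l=0 r=15: |-20|>|10| out[15]=400, l++
l=1 r=15: |-19|>|10| out[14]=361, l++
l=2 r=15: |-18|>|10| out[13]=324, l++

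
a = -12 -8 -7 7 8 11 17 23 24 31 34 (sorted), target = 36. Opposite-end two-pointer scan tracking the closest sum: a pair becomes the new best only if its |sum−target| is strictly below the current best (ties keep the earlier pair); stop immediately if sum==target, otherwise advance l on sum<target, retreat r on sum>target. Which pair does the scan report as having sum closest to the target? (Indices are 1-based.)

[1,11] -12+34=22 d=14 * → l++
[2,11] -8+34=26 d=10 * → l++
[3,11] -7+34=27 d=9 * → l++
[4,11] 7+34=41 d=5 * → r--
[4,10] 7+31=38 d=2 * → r--
[4,9] 7+24=31 d=5 → l++
[5,9] 8+24=32 d=4 → l++
[6,9] 11+24=35 d=1 * → l++
[7,9] 17+24=41 d=5 → r--
[7,8] 17+23=40 d=4 → r--

pair (11, 24) with sum 35 (|Δ|=1)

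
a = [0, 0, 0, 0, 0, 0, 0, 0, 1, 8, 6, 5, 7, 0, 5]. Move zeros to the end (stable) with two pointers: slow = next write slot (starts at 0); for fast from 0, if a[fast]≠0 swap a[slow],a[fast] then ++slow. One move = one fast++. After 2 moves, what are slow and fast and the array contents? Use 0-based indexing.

(s=0,f=0) a[fast]=0 → fast++
(s=0,f=1) a[fast]=0 → fast++

slow=0, fast=2, a=[0, 0, 0, 0, 0, 0, 0, 0, 1, 8, 6, 5, 7, 0, 5]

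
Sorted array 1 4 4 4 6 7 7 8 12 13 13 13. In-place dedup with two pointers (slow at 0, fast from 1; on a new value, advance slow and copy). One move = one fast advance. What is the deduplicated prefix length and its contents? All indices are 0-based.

length 7; prefix = [1, 4, 6, 7, 8, 12, 13]

slow=0 fast=1: a[fast]=4≠a[slow]=1 write a[1]=4, slow++,fast++
slow=1 fast=2: a[fast]=4=a[slow] dup, fast++
slow=1 fast=3: a[fast]=4=a[slow] dup, fast++
slow=1 fast=4: a[fast]=6≠a[slow]=4 write a[2]=6, slow++,fast++
slow=2 fast=5: a[fast]=7≠a[slow]=6 write a[3]=7, slow++,fast++
slow=3 fast=6: a[fast]=7=a[slow] dup, fast++
slow=3 fast=7: a[fast]=8≠a[slow]=7 write a[4]=8, slow++,fast++
slow=4 fast=8: a[fast]=12≠a[slow]=8 write a[5]=12, slow++,fast++
slow=5 fast=9: a[fast]=13≠a[slow]=12 write a[6]=13, slow++,fast++
slow=6 fast=10: a[fast]=13=a[slow] dup, fast++
slow=6 fast=11: a[fast]=13=a[slow] dup, fast++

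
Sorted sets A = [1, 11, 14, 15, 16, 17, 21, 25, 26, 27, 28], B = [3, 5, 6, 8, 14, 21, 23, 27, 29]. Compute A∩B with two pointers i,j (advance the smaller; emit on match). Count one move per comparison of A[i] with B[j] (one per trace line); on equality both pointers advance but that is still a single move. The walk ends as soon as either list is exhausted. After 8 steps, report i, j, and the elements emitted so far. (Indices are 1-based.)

i=1 j=1: 1<3, i++
i=2 j=1: 11>3, j++
i=2 j=2: 11>5, j++
i=2 j=3: 11>6, j++
i=2 j=4: 11>8, j++
i=2 j=5: 11<14, i++
i=3 j=5: 14==14 emit, i++,j++
i=4 j=6: 15<21, i++

i=5, j=6, emitted=[14]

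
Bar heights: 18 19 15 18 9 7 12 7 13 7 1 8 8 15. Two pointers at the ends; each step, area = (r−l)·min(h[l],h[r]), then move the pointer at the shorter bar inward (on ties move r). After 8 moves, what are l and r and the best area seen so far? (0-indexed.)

l=0, r=5, best area=195

[0,13] min(18,15)*13=195 best=195 * → r--
[0,12] min(18,8)*12=96 best=195 → r--
[0,11] min(18,8)*11=88 best=195 → r--
[0,10] min(18,1)*10=10 best=195 → r--
[0,9] min(18,7)*9=63 best=195 → r--
[0,8] min(18,13)*8=104 best=195 → r--
[0,7] min(18,7)*7=49 best=195 → r--
[0,6] min(18,12)*6=72 best=195 → r--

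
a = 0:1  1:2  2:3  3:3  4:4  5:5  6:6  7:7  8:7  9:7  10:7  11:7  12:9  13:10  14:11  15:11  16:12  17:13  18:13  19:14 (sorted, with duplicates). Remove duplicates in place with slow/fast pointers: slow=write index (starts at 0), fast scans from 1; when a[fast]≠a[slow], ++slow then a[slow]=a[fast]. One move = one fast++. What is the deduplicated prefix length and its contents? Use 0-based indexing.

length 13; prefix = [1, 2, 3, 4, 5, 6, 7, 9, 10, 11, 12, 13, 14]

slow=0 fast=1: a[fast]=2≠a[slow]=1 write a[1]=2, slow++,fast++
slow=1 fast=2: a[fast]=3≠a[slow]=2 write a[2]=3, slow++,fast++
slow=2 fast=3: a[fast]=3=a[slow] dup, fast++
slow=2 fast=4: a[fast]=4≠a[slow]=3 write a[3]=4, slow++,fast++
slow=3 fast=5: a[fast]=5≠a[slow]=4 write a[4]=5, slow++,fast++
slow=4 fast=6: a[fast]=6≠a[slow]=5 write a[5]=6, slow++,fast++
slow=5 fast=7: a[fast]=7≠a[slow]=6 write a[6]=7, slow++,fast++
slow=6 fast=8: a[fast]=7=a[slow] dup, fast++
slow=6 fast=9: a[fast]=7=a[slow] dup, fast++
slow=6 fast=10: a[fast]=7=a[slow] dup, fast++
slow=6 fast=11: a[fast]=7=a[slow] dup, fast++
slow=6 fast=12: a[fast]=9≠a[slow]=7 write a[7]=9, slow++,fast++
slow=7 fast=13: a[fast]=10≠a[slow]=9 write a[8]=10, slow++,fast++
slow=8 fast=14: a[fast]=11≠a[slow]=10 write a[9]=11, slow++,fast++
slow=9 fast=15: a[fast]=11=a[slow] dup, fast++
slow=9 fast=16: a[fast]=12≠a[slow]=11 write a[10]=12, slow++,fast++
slow=10 fast=17: a[fast]=13≠a[slow]=12 write a[11]=13, slow++,fast++
slow=11 fast=18: a[fast]=13=a[slow] dup, fast++
slow=11 fast=19: a[fast]=14≠a[slow]=13 write a[12]=14, slow++,fast++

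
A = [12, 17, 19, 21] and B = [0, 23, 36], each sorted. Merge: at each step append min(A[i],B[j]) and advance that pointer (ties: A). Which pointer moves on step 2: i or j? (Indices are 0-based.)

i

[i=0,j=0] A[i]=12>B[j]=0 take 0 → j++
[i=0,j=1] A[i]=12<=B[j]=23 take 12 → i++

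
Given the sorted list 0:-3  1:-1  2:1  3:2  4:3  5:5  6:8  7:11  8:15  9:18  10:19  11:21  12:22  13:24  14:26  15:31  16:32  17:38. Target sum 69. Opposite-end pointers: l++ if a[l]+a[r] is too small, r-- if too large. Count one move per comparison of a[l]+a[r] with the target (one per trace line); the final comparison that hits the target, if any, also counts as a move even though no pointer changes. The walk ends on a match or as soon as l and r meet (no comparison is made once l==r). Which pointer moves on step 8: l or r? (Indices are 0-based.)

l=0 r=17: -3+38=35 <69, l++
l=1 r=17: -1+38=37 <69, l++
l=2 r=17: 1+38=39 <69, l++
l=3 r=17: 2+38=40 <69, l++
l=4 r=17: 3+38=41 <69, l++
l=5 r=17: 5+38=43 <69, l++
l=6 r=17: 8+38=46 <69, l++
l=7 r=17: 11+38=49 <69, l++

l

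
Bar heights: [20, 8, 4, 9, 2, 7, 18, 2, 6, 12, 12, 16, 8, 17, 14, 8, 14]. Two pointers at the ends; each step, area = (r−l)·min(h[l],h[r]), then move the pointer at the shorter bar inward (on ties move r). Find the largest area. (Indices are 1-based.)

l=1 r=17: min(20,14)*16=224 best=224 *, r--
l=1 r=16: min(20,8)*15=120 best=224, r--
l=1 r=15: min(20,14)*14=196 best=224, r--
l=1 r=14: min(20,17)*13=221 best=224, r--
l=1 r=13: min(20,8)*12=96 best=224, r--
l=1 r=12: min(20,16)*11=176 best=224, r--
l=1 r=11: min(20,12)*10=120 best=224, r--
l=1 r=10: min(20,12)*9=108 best=224, r--
l=1 r=9: min(20,6)*8=48 best=224, r--
l=1 r=8: min(20,2)*7=14 best=224, r--
l=1 r=7: min(20,18)*6=108 best=224, r--
l=1 r=6: min(20,7)*5=35 best=224, r--
l=1 r=5: min(20,2)*4=8 best=224, r--
l=1 r=4: min(20,9)*3=27 best=224, r--
l=1 r=3: min(20,4)*2=8 best=224, r--
l=1 r=2: min(20,8)*1=8 best=224, r--

max area = 224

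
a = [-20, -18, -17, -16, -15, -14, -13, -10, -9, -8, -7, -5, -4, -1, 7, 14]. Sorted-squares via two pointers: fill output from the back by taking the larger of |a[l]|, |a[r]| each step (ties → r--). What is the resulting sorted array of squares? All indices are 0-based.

[1, 16, 25, 49, 49, 64, 81, 100, 169, 196, 196, 225, 256, 289, 324, 400]

l=0 r=15: |-20|>|14| out[15]=400, l++
l=1 r=15: |-18|>|14| out[14]=324, l++
l=2 r=15: |-17|>|14| out[13]=289, l++
l=3 r=15: |-16|>|14| out[12]=256, l++
l=4 r=15: |-15|>|14| out[11]=225, l++
l=5 r=15: |-14|<=|14| out[10]=196, r--
l=5 r=14: |-14|>|7| out[9]=196, l++
l=6 r=14: |-13|>|7| out[8]=169, l++
l=7 r=14: |-10|>|7| out[7]=100, l++
l=8 r=14: |-9|>|7| out[6]=81, l++
l=9 r=14: |-8|>|7| out[5]=64, l++
l=10 r=14: |-7|<=|7| out[4]=49, r--
l=10 r=13: |-7|>|-1| out[3]=49, l++
l=11 r=13: |-5|>|-1| out[2]=25, l++
l=12 r=13: |-4|>|-1| out[1]=16, l++
l=13 r=13: |-1|<=|-1| out[0]=1, r--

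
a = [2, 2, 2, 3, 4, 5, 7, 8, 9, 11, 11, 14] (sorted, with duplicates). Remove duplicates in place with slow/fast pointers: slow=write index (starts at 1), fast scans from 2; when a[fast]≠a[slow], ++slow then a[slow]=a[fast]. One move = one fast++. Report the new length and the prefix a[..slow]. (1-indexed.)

length 9; prefix = [2, 3, 4, 5, 7, 8, 9, 11, 14]

slow=1 fast=2: a[fast]=2=a[slow] dup, fast++
slow=1 fast=3: a[fast]=2=a[slow] dup, fast++
slow=1 fast=4: a[fast]=3≠a[slow]=2 write a[2]=3, slow++,fast++
slow=2 fast=5: a[fast]=4≠a[slow]=3 write a[3]=4, slow++,fast++
slow=3 fast=6: a[fast]=5≠a[slow]=4 write a[4]=5, slow++,fast++
slow=4 fast=7: a[fast]=7≠a[slow]=5 write a[5]=7, slow++,fast++
slow=5 fast=8: a[fast]=8≠a[slow]=7 write a[6]=8, slow++,fast++
slow=6 fast=9: a[fast]=9≠a[slow]=8 write a[7]=9, slow++,fast++
slow=7 fast=10: a[fast]=11≠a[slow]=9 write a[8]=11, slow++,fast++
slow=8 fast=11: a[fast]=11=a[slow] dup, fast++
slow=8 fast=12: a[fast]=14≠a[slow]=11 write a[9]=14, slow++,fast++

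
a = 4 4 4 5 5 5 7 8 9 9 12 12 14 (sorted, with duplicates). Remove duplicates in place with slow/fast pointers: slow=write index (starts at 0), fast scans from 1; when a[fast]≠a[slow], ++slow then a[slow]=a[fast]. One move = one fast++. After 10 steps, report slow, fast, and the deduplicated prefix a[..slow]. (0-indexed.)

slow=5, fast=11, prefix=[4, 5, 7, 8, 9, 12]

slow=0 fast=1: a[fast]=4=a[slow] dup, fast++
slow=0 fast=2: a[fast]=4=a[slow] dup, fast++
slow=0 fast=3: a[fast]=5≠a[slow]=4 write a[1]=5, slow++,fast++
slow=1 fast=4: a[fast]=5=a[slow] dup, fast++
slow=1 fast=5: a[fast]=5=a[slow] dup, fast++
slow=1 fast=6: a[fast]=7≠a[slow]=5 write a[2]=7, slow++,fast++
slow=2 fast=7: a[fast]=8≠a[slow]=7 write a[3]=8, slow++,fast++
slow=3 fast=8: a[fast]=9≠a[slow]=8 write a[4]=9, slow++,fast++
slow=4 fast=9: a[fast]=9=a[slow] dup, fast++
slow=4 fast=10: a[fast]=12≠a[slow]=9 write a[5]=12, slow++,fast++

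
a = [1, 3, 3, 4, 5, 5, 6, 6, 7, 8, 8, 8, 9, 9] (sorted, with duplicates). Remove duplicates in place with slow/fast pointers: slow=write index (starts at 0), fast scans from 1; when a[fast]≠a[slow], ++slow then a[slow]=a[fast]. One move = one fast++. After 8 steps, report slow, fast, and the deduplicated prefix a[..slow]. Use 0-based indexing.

slow=5, fast=9, prefix=[1, 3, 4, 5, 6, 7]

slow=0 fast=1: a[fast]=3≠a[slow]=1 write a[1]=3, slow++,fast++
slow=1 fast=2: a[fast]=3=a[slow] dup, fast++
slow=1 fast=3: a[fast]=4≠a[slow]=3 write a[2]=4, slow++,fast++
slow=2 fast=4: a[fast]=5≠a[slow]=4 write a[3]=5, slow++,fast++
slow=3 fast=5: a[fast]=5=a[slow] dup, fast++
slow=3 fast=6: a[fast]=6≠a[slow]=5 write a[4]=6, slow++,fast++
slow=4 fast=7: a[fast]=6=a[slow] dup, fast++
slow=4 fast=8: a[fast]=7≠a[slow]=6 write a[5]=7, slow++,fast++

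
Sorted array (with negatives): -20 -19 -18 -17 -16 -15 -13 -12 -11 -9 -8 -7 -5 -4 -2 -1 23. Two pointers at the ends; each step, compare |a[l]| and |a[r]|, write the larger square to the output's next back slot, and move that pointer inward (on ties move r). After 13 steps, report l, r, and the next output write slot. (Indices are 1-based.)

l=13, r=16, next write slot=4

l=1 r=17: |-20|<=|23| out[17]=529, r--
l=1 r=16: |-20|>|-1| out[16]=400, l++
l=2 r=16: |-19|>|-1| out[15]=361, l++
l=3 r=16: |-18|>|-1| out[14]=324, l++
l=4 r=16: |-17|>|-1| out[13]=289, l++
l=5 r=16: |-16|>|-1| out[12]=256, l++
l=6 r=16: |-15|>|-1| out[11]=225, l++
l=7 r=16: |-13|>|-1| out[10]=169, l++
l=8 r=16: |-12|>|-1| out[9]=144, l++
l=9 r=16: |-11|>|-1| out[8]=121, l++
l=10 r=16: |-9|>|-1| out[7]=81, l++
l=11 r=16: |-8|>|-1| out[6]=64, l++
l=12 r=16: |-7|>|-1| out[5]=49, l++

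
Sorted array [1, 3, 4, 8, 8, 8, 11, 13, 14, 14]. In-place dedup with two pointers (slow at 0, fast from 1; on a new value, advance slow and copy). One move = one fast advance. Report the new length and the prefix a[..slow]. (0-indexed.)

(s=0,f=1) a[fast]=3≠a[slow]=1 write a[1]=3 → slow++,fast++
(s=1,f=2) a[fast]=4≠a[slow]=3 write a[2]=4 → slow++,fast++
(s=2,f=3) a[fast]=8≠a[slow]=4 write a[3]=8 → slow++,fast++
(s=3,f=4) a[fast]=8=a[slow] dup → fast++
(s=3,f=5) a[fast]=8=a[slow] dup → fast++
(s=3,f=6) a[fast]=11≠a[slow]=8 write a[4]=11 → slow++,fast++
(s=4,f=7) a[fast]=13≠a[slow]=11 write a[5]=13 → slow++,fast++
(s=5,f=8) a[fast]=14≠a[slow]=13 write a[6]=14 → slow++,fast++
(s=6,f=9) a[fast]=14=a[slow] dup → fast++

length 7; prefix = [1, 3, 4, 8, 11, 13, 14]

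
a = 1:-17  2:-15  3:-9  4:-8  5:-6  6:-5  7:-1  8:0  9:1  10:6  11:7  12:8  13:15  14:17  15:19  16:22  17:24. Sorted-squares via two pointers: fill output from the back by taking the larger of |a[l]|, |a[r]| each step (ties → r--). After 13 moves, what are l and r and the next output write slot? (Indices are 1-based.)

l=6, r=9, next write slot=4

[1,17] |-17|<=|24| out[17]=576 → r--
[1,16] |-17|<=|22| out[16]=484 → r--
[1,15] |-17|<=|19| out[15]=361 → r--
[1,14] |-17|<=|17| out[14]=289 → r--
[1,13] |-17|>|15| out[13]=289 → l++
[2,13] |-15|<=|15| out[12]=225 → r--
[2,12] |-15|>|8| out[11]=225 → l++
[3,12] |-9|>|8| out[10]=81 → l++
[4,12] |-8|<=|8| out[9]=64 → r--
[4,11] |-8|>|7| out[8]=64 → l++
[5,11] |-6|<=|7| out[7]=49 → r--
[5,10] |-6|<=|6| out[6]=36 → r--
[5,9] |-6|>|1| out[5]=36 → l++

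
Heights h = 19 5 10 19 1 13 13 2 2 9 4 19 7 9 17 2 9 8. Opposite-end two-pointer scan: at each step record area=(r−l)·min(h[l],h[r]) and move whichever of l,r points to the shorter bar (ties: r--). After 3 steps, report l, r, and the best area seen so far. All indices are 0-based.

l=0, r=14, best area=144

l=0 r=17: min(19,8)*17=136 best=136 *, r--
l=0 r=16: min(19,9)*16=144 best=144 *, r--
l=0 r=15: min(19,2)*15=30 best=144, r--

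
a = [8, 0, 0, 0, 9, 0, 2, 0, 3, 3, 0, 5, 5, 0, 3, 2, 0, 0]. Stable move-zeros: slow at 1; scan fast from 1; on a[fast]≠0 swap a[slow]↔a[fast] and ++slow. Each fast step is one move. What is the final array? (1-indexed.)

[8, 9, 2, 3, 3, 5, 5, 3, 2, 0, 0, 0, 0, 0, 0, 0, 0, 0]

slow=1 fast=1: a[fast]=8≠0 swap→a[1]=8, slow++,fast++
slow=2 fast=2: a[fast]=0, fast++
slow=2 fast=3: a[fast]=0, fast++
slow=2 fast=4: a[fast]=0, fast++
slow=2 fast=5: a[fast]=9≠0 swap→a[2]=9, slow++,fast++
slow=3 fast=6: a[fast]=0, fast++
slow=3 fast=7: a[fast]=2≠0 swap→a[3]=2, slow++,fast++
slow=4 fast=8: a[fast]=0, fast++
slow=4 fast=9: a[fast]=3≠0 swap→a[4]=3, slow++,fast++
slow=5 fast=10: a[fast]=3≠0 swap→a[5]=3, slow++,fast++
slow=6 fast=11: a[fast]=0, fast++
slow=6 fast=12: a[fast]=5≠0 swap→a[6]=5, slow++,fast++
slow=7 fast=13: a[fast]=5≠0 swap→a[7]=5, slow++,fast++
slow=8 fast=14: a[fast]=0, fast++
slow=8 fast=15: a[fast]=3≠0 swap→a[8]=3, slow++,fast++
slow=9 fast=16: a[fast]=2≠0 swap→a[9]=2, slow++,fast++
slow=10 fast=17: a[fast]=0, fast++
slow=10 fast=18: a[fast]=0, fast++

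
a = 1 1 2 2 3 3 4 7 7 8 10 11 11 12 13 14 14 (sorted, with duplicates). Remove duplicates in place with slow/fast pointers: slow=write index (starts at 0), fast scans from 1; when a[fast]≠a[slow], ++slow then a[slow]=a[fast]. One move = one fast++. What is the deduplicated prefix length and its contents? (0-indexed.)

length 11; prefix = [1, 2, 3, 4, 7, 8, 10, 11, 12, 13, 14]

slow=0 fast=1: a[fast]=1=a[slow] dup, fast++
slow=0 fast=2: a[fast]=2≠a[slow]=1 write a[1]=2, slow++,fast++
slow=1 fast=3: a[fast]=2=a[slow] dup, fast++
slow=1 fast=4: a[fast]=3≠a[slow]=2 write a[2]=3, slow++,fast++
slow=2 fast=5: a[fast]=3=a[slow] dup, fast++
slow=2 fast=6: a[fast]=4≠a[slow]=3 write a[3]=4, slow++,fast++
slow=3 fast=7: a[fast]=7≠a[slow]=4 write a[4]=7, slow++,fast++
slow=4 fast=8: a[fast]=7=a[slow] dup, fast++
slow=4 fast=9: a[fast]=8≠a[slow]=7 write a[5]=8, slow++,fast++
slow=5 fast=10: a[fast]=10≠a[slow]=8 write a[6]=10, slow++,fast++
slow=6 fast=11: a[fast]=11≠a[slow]=10 write a[7]=11, slow++,fast++
slow=7 fast=12: a[fast]=11=a[slow] dup, fast++
slow=7 fast=13: a[fast]=12≠a[slow]=11 write a[8]=12, slow++,fast++
slow=8 fast=14: a[fast]=13≠a[slow]=12 write a[9]=13, slow++,fast++
slow=9 fast=15: a[fast]=14≠a[slow]=13 write a[10]=14, slow++,fast++
slow=10 fast=16: a[fast]=14=a[slow] dup, fast++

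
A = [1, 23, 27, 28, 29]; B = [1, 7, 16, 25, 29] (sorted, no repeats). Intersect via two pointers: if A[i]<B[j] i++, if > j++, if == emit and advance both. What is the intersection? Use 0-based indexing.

intersection = [1, 29]

i=0 j=0: 1==1 emit, i++,j++
i=1 j=1: 23>7, j++
i=1 j=2: 23>16, j++
i=1 j=3: 23<25, i++
i=2 j=3: 27>25, j++
i=2 j=4: 27<29, i++
i=3 j=4: 28<29, i++
i=4 j=4: 29==29 emit, i++,j++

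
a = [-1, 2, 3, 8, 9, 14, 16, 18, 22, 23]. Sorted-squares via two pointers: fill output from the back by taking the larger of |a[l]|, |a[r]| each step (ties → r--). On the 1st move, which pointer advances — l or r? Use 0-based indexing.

r

l=0 r=9: |-1|<=|23| out[9]=529, r--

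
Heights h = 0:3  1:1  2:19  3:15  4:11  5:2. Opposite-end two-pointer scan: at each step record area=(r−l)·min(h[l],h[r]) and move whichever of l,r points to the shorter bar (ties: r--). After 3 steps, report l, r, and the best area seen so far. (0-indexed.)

l=2, r=4, best area=12

[0,5] min(3,2)*5=10 best=10 * → r--
[0,4] min(3,11)*4=12 best=12 * → l++
[1,4] min(1,11)*3=3 best=12 → l++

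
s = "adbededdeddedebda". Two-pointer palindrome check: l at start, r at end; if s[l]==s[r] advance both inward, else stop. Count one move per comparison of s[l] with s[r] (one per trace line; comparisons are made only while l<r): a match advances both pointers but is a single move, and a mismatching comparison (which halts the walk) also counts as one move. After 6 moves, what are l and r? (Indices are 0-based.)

l=6, r=10

l=0 r=16: 'a'=='a', l++,r--
l=1 r=15: 'd'=='d', l++,r--
l=2 r=14: 'b'=='b', l++,r--
l=3 r=13: 'e'=='e', l++,r--
l=4 r=12: 'd'=='d', l++,r--
l=5 r=11: 'e'=='e', l++,r--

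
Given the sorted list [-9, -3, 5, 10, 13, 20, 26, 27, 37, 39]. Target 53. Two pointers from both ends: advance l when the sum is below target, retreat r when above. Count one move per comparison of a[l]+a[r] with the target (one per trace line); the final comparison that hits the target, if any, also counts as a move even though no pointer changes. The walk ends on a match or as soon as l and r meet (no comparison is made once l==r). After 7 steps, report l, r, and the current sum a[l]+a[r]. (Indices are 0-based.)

[0,9] -9+39=30 <53 → l++
[1,9] -3+39=36 <53 → l++
[2,9] 5+39=44 <53 → l++
[3,9] 10+39=49 <53 → l++
[4,9] 13+39=52 <53 → l++
[5,9] 20+39=59 >53 → r--
[5,8] 20+37=57 >53 → r--

l=5, r=7, sum=47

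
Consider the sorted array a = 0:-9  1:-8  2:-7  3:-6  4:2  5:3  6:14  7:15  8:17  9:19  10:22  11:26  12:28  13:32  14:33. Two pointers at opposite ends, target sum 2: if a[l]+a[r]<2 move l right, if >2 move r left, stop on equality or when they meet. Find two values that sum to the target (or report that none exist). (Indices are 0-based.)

no pair

l=0 r=14: -9+33=24 >2, r--
l=0 r=13: -9+32=23 >2, r--
l=0 r=12: -9+28=19 >2, r--
l=0 r=11: -9+26=17 >2, r--
l=0 r=10: -9+22=13 >2, r--
l=0 r=9: -9+19=10 >2, r--
l=0 r=8: -9+17=8 >2, r--
l=0 r=7: -9+15=6 >2, r--
l=0 r=6: -9+14=5 >2, r--
l=0 r=5: -9+3=-6 <2, l++
l=1 r=5: -8+3=-5 <2, l++
l=2 r=5: -7+3=-4 <2, l++
l=3 r=5: -6+3=-3 <2, l++
l=4 r=5: 2+3=5 >2, r--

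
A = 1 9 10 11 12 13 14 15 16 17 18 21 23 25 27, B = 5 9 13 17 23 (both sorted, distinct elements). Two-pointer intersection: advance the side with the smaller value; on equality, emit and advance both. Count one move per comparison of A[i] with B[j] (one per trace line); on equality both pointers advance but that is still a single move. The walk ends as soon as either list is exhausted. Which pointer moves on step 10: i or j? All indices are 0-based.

i=0 j=0: 1<5, i++
i=1 j=0: 9>5, j++
i=1 j=1: 9==9 emit, i++,j++
i=2 j=2: 10<13, i++
i=3 j=2: 11<13, i++
i=4 j=2: 12<13, i++
i=5 j=2: 13==13 emit, i++,j++
i=6 j=3: 14<17, i++
i=7 j=3: 15<17, i++
i=8 j=3: 16<17, i++

i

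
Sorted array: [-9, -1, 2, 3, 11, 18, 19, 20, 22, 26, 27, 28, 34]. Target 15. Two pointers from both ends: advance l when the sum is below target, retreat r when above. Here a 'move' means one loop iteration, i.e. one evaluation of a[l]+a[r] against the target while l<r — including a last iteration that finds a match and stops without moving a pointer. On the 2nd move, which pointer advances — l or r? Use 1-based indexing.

l=1 r=13: -9+34=25 >15, r--
l=1 r=12: -9+28=19 >15, r--

r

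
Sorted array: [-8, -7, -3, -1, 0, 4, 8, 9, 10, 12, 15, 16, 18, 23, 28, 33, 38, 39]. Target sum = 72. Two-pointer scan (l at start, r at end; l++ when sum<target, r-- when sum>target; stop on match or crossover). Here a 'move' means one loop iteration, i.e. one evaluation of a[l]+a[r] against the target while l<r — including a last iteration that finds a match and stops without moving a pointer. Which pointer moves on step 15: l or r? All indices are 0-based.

l

l=0 r=17: -8+39=31 <72, l++
l=1 r=17: -7+39=32 <72, l++
l=2 r=17: -3+39=36 <72, l++
l=3 r=17: -1+39=38 <72, l++
l=4 r=17: 0+39=39 <72, l++
l=5 r=17: 4+39=43 <72, l++
l=6 r=17: 8+39=47 <72, l++
l=7 r=17: 9+39=48 <72, l++
l=8 r=17: 10+39=49 <72, l++
l=9 r=17: 12+39=51 <72, l++
l=10 r=17: 15+39=54 <72, l++
l=11 r=17: 16+39=55 <72, l++
l=12 r=17: 18+39=57 <72, l++
l=13 r=17: 23+39=62 <72, l++
l=14 r=17: 28+39=67 <72, l++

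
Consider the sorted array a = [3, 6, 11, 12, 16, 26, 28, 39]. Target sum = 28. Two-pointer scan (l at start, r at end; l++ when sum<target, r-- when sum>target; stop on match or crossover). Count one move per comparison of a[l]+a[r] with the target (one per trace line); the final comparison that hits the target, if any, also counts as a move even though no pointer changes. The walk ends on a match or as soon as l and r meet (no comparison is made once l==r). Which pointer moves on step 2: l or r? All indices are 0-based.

[0,7] 3+39=42 >28 → r--
[0,6] 3+28=31 >28 → r--

r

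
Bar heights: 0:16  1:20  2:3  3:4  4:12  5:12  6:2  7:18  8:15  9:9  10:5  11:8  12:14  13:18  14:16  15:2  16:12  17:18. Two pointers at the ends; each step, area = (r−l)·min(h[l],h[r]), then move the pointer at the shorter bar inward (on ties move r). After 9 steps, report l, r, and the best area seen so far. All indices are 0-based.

l=1, r=9, best area=288

[0,17] min(16,18)*17=272 best=272 * → l++
[1,17] min(20,18)*16=288 best=288 * → r--
[1,16] min(20,12)*15=180 best=288 → r--
[1,15] min(20,2)*14=28 best=288 → r--
[1,14] min(20,16)*13=208 best=288 → r--
[1,13] min(20,18)*12=216 best=288 → r--
[1,12] min(20,14)*11=154 best=288 → r--
[1,11] min(20,8)*10=80 best=288 → r--
[1,10] min(20,5)*9=45 best=288 → r--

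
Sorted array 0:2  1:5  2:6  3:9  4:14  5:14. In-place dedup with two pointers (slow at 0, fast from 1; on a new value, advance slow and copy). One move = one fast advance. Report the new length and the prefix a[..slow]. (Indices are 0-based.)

(s=0,f=1) a[fast]=5≠a[slow]=2 write a[1]=5 → slow++,fast++
(s=1,f=2) a[fast]=6≠a[slow]=5 write a[2]=6 → slow++,fast++
(s=2,f=3) a[fast]=9≠a[slow]=6 write a[3]=9 → slow++,fast++
(s=3,f=4) a[fast]=14≠a[slow]=9 write a[4]=14 → slow++,fast++
(s=4,f=5) a[fast]=14=a[slow] dup → fast++

length 5; prefix = [2, 5, 6, 9, 14]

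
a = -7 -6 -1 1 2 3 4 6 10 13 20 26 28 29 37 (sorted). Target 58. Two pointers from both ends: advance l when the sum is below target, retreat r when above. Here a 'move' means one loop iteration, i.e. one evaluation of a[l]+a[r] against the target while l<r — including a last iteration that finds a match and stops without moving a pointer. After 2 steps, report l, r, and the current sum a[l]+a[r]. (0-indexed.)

l=0 r=14: -7+37=30 <58, l++
l=1 r=14: -6+37=31 <58, l++

l=2, r=14, sum=36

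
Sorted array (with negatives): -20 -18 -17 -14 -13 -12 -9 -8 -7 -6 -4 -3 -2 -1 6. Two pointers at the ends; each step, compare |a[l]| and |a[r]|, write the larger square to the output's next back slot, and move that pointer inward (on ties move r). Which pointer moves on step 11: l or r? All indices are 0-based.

l

[0,14] |-20|>|6| out[14]=400 → l++
[1,14] |-18|>|6| out[13]=324 → l++
[2,14] |-17|>|6| out[12]=289 → l++
[3,14] |-14|>|6| out[11]=196 → l++
[4,14] |-13|>|6| out[10]=169 → l++
[5,14] |-12|>|6| out[9]=144 → l++
[6,14] |-9|>|6| out[8]=81 → l++
[7,14] |-8|>|6| out[7]=64 → l++
[8,14] |-7|>|6| out[6]=49 → l++
[9,14] |-6|<=|6| out[5]=36 → r--
[9,13] |-6|>|-1| out[4]=36 → l++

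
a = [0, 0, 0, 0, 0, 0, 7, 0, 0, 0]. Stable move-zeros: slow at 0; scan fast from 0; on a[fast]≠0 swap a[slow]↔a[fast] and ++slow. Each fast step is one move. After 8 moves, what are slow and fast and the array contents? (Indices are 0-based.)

(s=0,f=0) a[fast]=0 → fast++
(s=0,f=1) a[fast]=0 → fast++
(s=0,f=2) a[fast]=0 → fast++
(s=0,f=3) a[fast]=0 → fast++
(s=0,f=4) a[fast]=0 → fast++
(s=0,f=5) a[fast]=0 → fast++
(s=0,f=6) a[fast]=7≠0 swap→a[0]=7 → slow++,fast++
(s=1,f=7) a[fast]=0 → fast++

slow=1, fast=8, a=[7, 0, 0, 0, 0, 0, 0, 0, 0, 0]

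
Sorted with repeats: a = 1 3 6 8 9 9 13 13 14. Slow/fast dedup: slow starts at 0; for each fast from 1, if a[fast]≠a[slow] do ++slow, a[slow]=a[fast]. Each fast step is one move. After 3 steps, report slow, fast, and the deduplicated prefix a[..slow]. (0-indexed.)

slow=0 fast=1: a[fast]=3≠a[slow]=1 write a[1]=3, slow++,fast++
slow=1 fast=2: a[fast]=6≠a[slow]=3 write a[2]=6, slow++,fast++
slow=2 fast=3: a[fast]=8≠a[slow]=6 write a[3]=8, slow++,fast++

slow=3, fast=4, prefix=[1, 3, 6, 8]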